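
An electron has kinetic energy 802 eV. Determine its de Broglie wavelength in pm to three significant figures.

KE = 802 eV = 1.285 × 10⁻¹⁶ J.
p = √(2mKE) = √(2 × 9.109 × 10⁻³¹ × 1.285 × 10⁻¹⁶) = 1.530 × 10⁻²³ kg·m/s.
λ = h/p = 6.626 × 10⁻³⁴ / 1.530 × 10⁻²³ = 4.33 × 10⁻¹¹ m = 43.3 pm.

λ = 43.3 pm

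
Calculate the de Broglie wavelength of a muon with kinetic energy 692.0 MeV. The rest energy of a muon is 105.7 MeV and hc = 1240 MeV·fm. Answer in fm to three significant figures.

Total energy E = KE + m₀c² = 692.0 + 105.7 = 797.7 MeV.
(pc)² = E² − (m₀c²)² = (797.7)² − (105.7)² = 6.252 × 10⁵ MeV², so pc = 790.7 MeV.
λ = hc/(pc) = 1240 MeV·fm / 790.7 MeV = 1.57 fm.

λ = 1.57 fm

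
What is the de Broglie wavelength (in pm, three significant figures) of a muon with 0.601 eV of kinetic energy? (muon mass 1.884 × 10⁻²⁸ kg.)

KE = 0.601 eV = 9.628 × 10⁻²⁰ J.
p = √(2mKE) = √(2 × 1.884 × 10⁻²⁸ × 9.628 × 10⁻²⁰) = 6.023 × 10⁻²⁴ kg·m/s.
λ = h/p = 6.626 × 10⁻³⁴ / 6.023 × 10⁻²⁴ = 1.10 × 10⁻¹⁰ m = 110 pm.

λ = 110 pm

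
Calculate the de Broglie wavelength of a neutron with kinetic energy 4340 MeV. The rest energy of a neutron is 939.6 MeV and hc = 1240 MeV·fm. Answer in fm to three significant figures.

λ = 0.239 fm

Total energy E = KE + m₀c² = 4340 + 939.6 = 5279.6 MeV.
(pc)² = E² − (m₀c²)² = (5279.6)² − (939.6)² = 2.699 × 10⁷ MeV², so pc = 5195 MeV.
λ = hc/(pc) = 1240 MeV·fm / 5195 MeV = 0.239 fm.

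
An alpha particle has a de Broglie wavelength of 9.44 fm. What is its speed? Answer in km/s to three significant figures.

v = 1.06 × 10⁴ km/s

p = h/λ = 6.626 × 10⁻³⁴ / 9.440 × 10⁻¹⁵ = 7.019 × 10⁻²⁰ kg·m/s.
v = p/m = 7.019 × 10⁻²⁰ / 6.645 × 10⁻²⁷ = 1.06 × 10⁷ m/s = 1.06 × 10⁴ km/s.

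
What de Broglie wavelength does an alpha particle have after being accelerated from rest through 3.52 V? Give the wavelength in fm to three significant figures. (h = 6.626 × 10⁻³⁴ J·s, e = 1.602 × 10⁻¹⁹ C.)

λ = 5410 fm

KE = 2eV = 2 × 1.602 × 10⁻¹⁹ × 3.520 = 1.128 × 10⁻¹⁸ J.
p = √(2mKE) = √(2 × 6.645 × 10⁻²⁷ × 1.128 × 10⁻¹⁸) = 1.224 × 10⁻²² kg·m/s.
λ = h/p = 6.626 × 10⁻³⁴ / 1.224 × 10⁻²² = 5.41 × 10⁻¹² m = 5410 fm.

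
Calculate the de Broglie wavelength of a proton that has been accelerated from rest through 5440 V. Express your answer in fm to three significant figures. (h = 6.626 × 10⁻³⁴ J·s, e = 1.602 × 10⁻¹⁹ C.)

KE = eV = 1.602 × 10⁻¹⁹ × 5440 = 8.715 × 10⁻¹⁶ J.
p = √(2mKE) = √(2 × 1.673 × 10⁻²⁷ × 8.715 × 10⁻¹⁶) = 1.708 × 10⁻²¹ kg·m/s.
λ = h/p = 6.626 × 10⁻³⁴ / 1.708 × 10⁻²¹ = 3.88 × 10⁻¹³ m = 388 fm.

λ = 388 fm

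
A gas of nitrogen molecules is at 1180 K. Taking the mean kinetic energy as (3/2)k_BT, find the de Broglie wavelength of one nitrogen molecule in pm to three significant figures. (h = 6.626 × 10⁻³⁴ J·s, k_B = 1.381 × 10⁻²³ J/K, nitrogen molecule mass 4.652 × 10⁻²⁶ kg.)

λ = 13.9 pm

KE = (3/2)k_BT = 1.5 × 1.381 × 10⁻²³ × 1180 = 2.444 × 10⁻²⁰ J.
p = √(2mKE) = √(2 × 4.652 × 10⁻²⁶ × 2.444 × 10⁻²⁰) = 4.769 × 10⁻²³ kg·m/s.
λ = h/p = 1.39 × 10⁻¹¹ m = 13.9 pm.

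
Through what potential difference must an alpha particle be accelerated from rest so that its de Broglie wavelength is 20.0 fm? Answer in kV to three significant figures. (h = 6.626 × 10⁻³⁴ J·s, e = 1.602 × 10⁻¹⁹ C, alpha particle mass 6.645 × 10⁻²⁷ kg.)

V = 258 kV

p = h/λ = 6.626 × 10⁻³⁴ / 2.000 × 10⁻¹⁴ = 3.313 × 10⁻²⁰ kg·m/s.
KE = p²/(2m) = 8.259 × 10⁻¹⁴ J.
V = KE/2e = 8.259 × 10⁻¹⁴ / (2 × 1.602 × 10⁻¹⁹) = 258 kV.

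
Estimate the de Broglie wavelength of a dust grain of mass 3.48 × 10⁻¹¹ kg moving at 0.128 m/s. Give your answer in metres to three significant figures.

λ = 1.49 × 10⁻²² m

p = mv = 3.48 × 10⁻¹¹ × 0.128 = 4.454 × 10⁻¹² kg·m/s.
λ = h/p = 6.626 × 10⁻³⁴ / 4.454 × 10⁻¹² = 1.49 × 10⁻²² m.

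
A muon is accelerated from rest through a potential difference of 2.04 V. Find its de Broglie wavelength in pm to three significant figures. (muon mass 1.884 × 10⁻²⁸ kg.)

KE = eV = 1.602 × 10⁻¹⁹ × 2.040 = 3.268 × 10⁻¹⁹ J.
p = √(2mKE) = √(2 × 1.884 × 10⁻²⁸ × 3.268 × 10⁻¹⁹) = 1.110 × 10⁻²³ kg·m/s.
λ = h/p = 6.626 × 10⁻³⁴ / 1.110 × 10⁻²³ = 5.97 × 10⁻¹¹ m = 59.7 pm.

λ = 59.7 pm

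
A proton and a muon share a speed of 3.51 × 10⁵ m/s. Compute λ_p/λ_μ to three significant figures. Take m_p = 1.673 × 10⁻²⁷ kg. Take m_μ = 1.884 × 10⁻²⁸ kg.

At fixed v, p = mv so λ = h/(mv) ∝ 1/m.
λ_p/λ_μ = m_μ/m_p = 1.884 × 10⁻²⁸/1.673 × 10⁻²⁷ = 0.113.

λ_p/λ_μ = 0.113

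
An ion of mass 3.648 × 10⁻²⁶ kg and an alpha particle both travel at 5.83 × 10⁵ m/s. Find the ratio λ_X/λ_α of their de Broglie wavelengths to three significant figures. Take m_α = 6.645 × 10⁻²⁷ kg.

λ_X/λ_α = 0.182

At fixed v, p = mv so λ = h/(mv) ∝ 1/m.
λ_X/λ_α = m_α/m_X = 6.645 × 10⁻²⁷/3.648 × 10⁻²⁶ = 0.182.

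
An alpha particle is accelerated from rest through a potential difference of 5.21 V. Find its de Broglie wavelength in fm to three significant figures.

λ = 4450 fm

KE = 2eV = 2 × 1.602 × 10⁻¹⁹ × 5.210 = 1.669 × 10⁻¹⁸ J.
p = √(2mKE) = √(2 × 6.645 × 10⁻²⁷ × 1.669 × 10⁻¹⁸) = 1.489 × 10⁻²² kg·m/s.
λ = h/p = 6.626 × 10⁻³⁴ / 1.489 × 10⁻²² = 4.45 × 10⁻¹² m = 4450 fm.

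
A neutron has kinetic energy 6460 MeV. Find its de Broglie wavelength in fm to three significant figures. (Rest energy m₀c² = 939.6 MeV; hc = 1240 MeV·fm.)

Total energy E = KE + m₀c² = 6460 + 939.6 = 7399.6 MeV.
(pc)² = E² − (m₀c²)² = (7399.6)² − (939.6)² = 5.387 × 10⁷ MeV², so pc = 7340 MeV.
λ = hc/(pc) = 1240 MeV·fm / 7340 MeV = 0.169 fm.

λ = 0.169 fm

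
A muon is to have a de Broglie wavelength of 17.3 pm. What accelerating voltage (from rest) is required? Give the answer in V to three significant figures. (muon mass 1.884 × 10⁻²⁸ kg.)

p = h/λ = 6.626 × 10⁻³⁴ / 1.730 × 10⁻¹¹ = 3.830 × 10⁻²³ kg·m/s.
KE = p²/(2m) = 3.893 × 10⁻¹⁸ J.
V = KE/e = 3.893 × 10⁻¹⁸ / (1.602 × 10⁻¹⁹) = 24.3 V.

V = 24.3 V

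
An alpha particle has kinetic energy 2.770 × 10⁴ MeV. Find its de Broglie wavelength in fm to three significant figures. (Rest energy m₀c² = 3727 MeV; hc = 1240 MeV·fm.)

Total energy E = KE + m₀c² = 2.770 × 10⁴ + 3727 = 31427 MeV.
(pc)² = E² − (m₀c²)² = (31427)² − (3727)² = 9.738 × 10⁸ MeV², so pc = 3.121 × 10⁴ MeV.
λ = hc/(pc) = 1240 MeV·fm / 3.121 × 10⁴ MeV = 0.0397 fm.

λ = 0.0397 fm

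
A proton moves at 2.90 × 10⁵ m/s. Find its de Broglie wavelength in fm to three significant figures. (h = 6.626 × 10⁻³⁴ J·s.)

p = mv = 1.673 × 10⁻²⁷ × 2.90 × 10⁵ = 4.852 × 10⁻²² kg·m/s.
λ = h/p = 6.626 × 10⁻³⁴ / 4.852 × 10⁻²² = 1.37 × 10⁻¹² m = 1370 fm.

λ = 1370 fm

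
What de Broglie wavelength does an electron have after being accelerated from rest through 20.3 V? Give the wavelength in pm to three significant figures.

λ = 272 pm

KE = eV = 1.602 × 10⁻¹⁹ × 20.30 = 3.252 × 10⁻¹⁸ J.
p = √(2mKE) = √(2 × 9.109 × 10⁻³¹ × 3.252 × 10⁻¹⁸) = 2.434 × 10⁻²⁴ kg·m/s.
λ = h/p = 6.626 × 10⁻³⁴ / 2.434 × 10⁻²⁴ = 2.72 × 10⁻¹⁰ m = 272 pm.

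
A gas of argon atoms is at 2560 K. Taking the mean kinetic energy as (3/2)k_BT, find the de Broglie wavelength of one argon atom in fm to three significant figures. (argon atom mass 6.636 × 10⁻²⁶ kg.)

KE = (3/2)k_BT = 1.5 × 1.381 × 10⁻²³ × 2560 = 5.303 × 10⁻²⁰ J.
p = √(2mKE) = √(2 × 6.636 × 10⁻²⁶ × 5.303 × 10⁻²⁰) = 8.389 × 10⁻²³ kg·m/s.
λ = h/p = 7.90 × 10⁻¹² m = 7900 fm.

λ = 7900 fm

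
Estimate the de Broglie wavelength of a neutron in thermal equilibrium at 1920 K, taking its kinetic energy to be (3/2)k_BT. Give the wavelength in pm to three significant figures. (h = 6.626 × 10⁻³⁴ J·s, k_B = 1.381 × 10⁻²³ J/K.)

KE = (3/2)k_BT = 1.5 × 1.381 × 10⁻²³ × 1920 = 3.977 × 10⁻²⁰ J.
p = √(2mKE) = √(2 × 1.675 × 10⁻²⁷ × 3.977 × 10⁻²⁰) = 1.154 × 10⁻²³ kg·m/s.
λ = h/p = 5.74 × 10⁻¹¹ m = 57.4 pm.

λ = 57.4 pm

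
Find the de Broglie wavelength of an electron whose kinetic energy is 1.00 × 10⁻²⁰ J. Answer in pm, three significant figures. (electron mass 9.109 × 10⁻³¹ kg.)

p = √(2mKE) = √(2 × 9.109 × 10⁻³¹ × 1.000 × 10⁻²⁰) = 1.350 × 10⁻²⁵ kg·m/s.
λ = h/p = 6.626 × 10⁻³⁴ / 1.350 × 10⁻²⁵ = 4.91 × 10⁻⁹ m = 4910 pm.

λ = 4910 pm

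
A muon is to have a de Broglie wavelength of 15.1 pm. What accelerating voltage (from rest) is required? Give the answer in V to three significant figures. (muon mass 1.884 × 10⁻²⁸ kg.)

p = h/λ = 6.626 × 10⁻³⁴ / 1.510 × 10⁻¹¹ = 4.388 × 10⁻²³ kg·m/s.
KE = p²/(2m) = 5.110 × 10⁻¹⁸ J.
V = KE/e = 5.110 × 10⁻¹⁸ / (1.602 × 10⁻¹⁹) = 31.9 V.

V = 31.9 V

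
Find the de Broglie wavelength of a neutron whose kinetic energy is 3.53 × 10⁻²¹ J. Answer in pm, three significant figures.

λ = 193 pm

p = √(2mKE) = √(2 × 1.675 × 10⁻²⁷ × 3.530 × 10⁻²¹) = 3.439 × 10⁻²⁴ kg·m/s.
λ = h/p = 6.626 × 10⁻³⁴ / 3.439 × 10⁻²⁴ = 1.93 × 10⁻¹⁰ m = 193 pm.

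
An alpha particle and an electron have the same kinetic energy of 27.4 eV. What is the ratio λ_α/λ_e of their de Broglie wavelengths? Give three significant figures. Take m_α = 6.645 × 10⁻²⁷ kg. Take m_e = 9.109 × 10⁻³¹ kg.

λ_α/λ_e = 0.0117

At fixed KE, p = √(2mKE) so λ = h/p ∝ 1/√m.
λ_α/λ_e = √(m_e/m_α) = √(9.109 × 10⁻³¹/6.645 × 10⁻²⁷) = √(1.371 × 10⁻⁴) = 0.0117.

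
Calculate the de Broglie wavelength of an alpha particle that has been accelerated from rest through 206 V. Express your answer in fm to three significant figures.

λ = 707 fm

KE = 2eV = 2 × 1.602 × 10⁻¹⁹ × 206.0 = 6.600 × 10⁻¹⁷ J.
p = √(2mKE) = √(2 × 6.645 × 10⁻²⁷ × 6.600 × 10⁻¹⁷) = 9.366 × 10⁻²² kg·m/s.
λ = h/p = 6.626 × 10⁻³⁴ / 9.366 × 10⁻²² = 7.07 × 10⁻¹³ m = 707 fm.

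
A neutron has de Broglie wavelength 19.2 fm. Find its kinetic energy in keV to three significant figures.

p = h/λ = 6.626 × 10⁻³⁴ / 1.920 × 10⁻¹⁴ = 3.451 × 10⁻²⁰ kg·m/s.
KE = p²/(2m) = (3.451 × 10⁻²⁰)² / (2 × 1.675 × 10⁻²⁷) = 3.555 × 10⁻¹³ J = 2220 keV.

KE = 2220 keV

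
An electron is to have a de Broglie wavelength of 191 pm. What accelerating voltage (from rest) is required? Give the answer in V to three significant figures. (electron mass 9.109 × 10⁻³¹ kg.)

V = 41.2 V

p = h/λ = 6.626 × 10⁻³⁴ / 1.910 × 10⁻¹⁰ = 3.469 × 10⁻²⁴ kg·m/s.
KE = p²/(2m) = 6.606 × 10⁻¹⁸ J.
V = KE/e = 6.606 × 10⁻¹⁸ / (1.602 × 10⁻¹⁹) = 41.2 V.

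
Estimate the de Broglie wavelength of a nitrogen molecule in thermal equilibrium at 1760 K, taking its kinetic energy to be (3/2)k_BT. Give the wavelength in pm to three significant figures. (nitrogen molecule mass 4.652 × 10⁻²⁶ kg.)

λ = 11.4 pm

KE = (3/2)k_BT = 1.5 × 1.381 × 10⁻²³ × 1760 = 3.646 × 10⁻²⁰ J.
p = √(2mKE) = √(2 × 4.652 × 10⁻²⁶ × 3.646 × 10⁻²⁰) = 5.824 × 10⁻²³ kg·m/s.
λ = h/p = 1.14 × 10⁻¹¹ m = 11.4 pm.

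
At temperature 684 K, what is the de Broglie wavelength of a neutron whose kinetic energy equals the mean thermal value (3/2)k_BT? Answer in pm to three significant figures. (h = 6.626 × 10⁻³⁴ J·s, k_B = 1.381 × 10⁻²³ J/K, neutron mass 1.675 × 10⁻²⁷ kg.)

λ = 96.2 pm

KE = (3/2)k_BT = 1.5 × 1.381 × 10⁻²³ × 684 = 1.417 × 10⁻²⁰ J.
p = √(2mKE) = √(2 × 1.675 × 10⁻²⁷ × 1.417 × 10⁻²⁰) = 6.890 × 10⁻²⁴ kg·m/s.
λ = h/p = 9.62 × 10⁻¹¹ m = 96.2 pm.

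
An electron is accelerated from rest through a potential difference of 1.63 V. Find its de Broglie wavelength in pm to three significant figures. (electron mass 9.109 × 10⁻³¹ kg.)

λ = 961 pm

KE = eV = 1.602 × 10⁻¹⁹ × 1.630 = 2.611 × 10⁻¹⁹ J.
p = √(2mKE) = √(2 × 9.109 × 10⁻³¹ × 2.611 × 10⁻¹⁹) = 6.897 × 10⁻²⁵ kg·m/s.
λ = h/p = 6.626 × 10⁻³⁴ / 6.897 × 10⁻²⁵ = 9.61 × 10⁻¹⁰ m = 961 pm.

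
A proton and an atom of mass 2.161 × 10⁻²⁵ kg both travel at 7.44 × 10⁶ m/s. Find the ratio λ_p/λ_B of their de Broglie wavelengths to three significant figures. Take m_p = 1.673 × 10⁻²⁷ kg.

At fixed v, p = mv so λ = h/(mv) ∝ 1/m.
λ_p/λ_B = m_B/m_p = 2.161 × 10⁻²⁵/1.673 × 10⁻²⁷ = 129.

λ_p/λ_B = 129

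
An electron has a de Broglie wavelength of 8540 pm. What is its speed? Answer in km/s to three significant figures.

v = 85.2 km/s

p = h/λ = 6.626 × 10⁻³⁴ / 8.540 × 10⁻⁹ = 7.759 × 10⁻²⁶ kg·m/s.
v = p/m = 7.759 × 10⁻²⁶ / 9.109 × 10⁻³¹ = 8.52 × 10⁴ m/s = 85.2 km/s.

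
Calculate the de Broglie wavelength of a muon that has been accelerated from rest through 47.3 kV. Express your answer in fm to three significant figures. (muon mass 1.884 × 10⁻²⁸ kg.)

KE = eV = 1.602 × 10⁻¹⁹ × 4.730 × 10⁴ = 7.577 × 10⁻¹⁵ J.
p = √(2mKE) = √(2 × 1.884 × 10⁻²⁸ × 7.577 × 10⁻¹⁵) = 1.690 × 10⁻²¹ kg·m/s.
λ = h/p = 6.626 × 10⁻³⁴ / 1.690 × 10⁻²¹ = 3.92 × 10⁻¹³ m = 392 fm.

λ = 392 fm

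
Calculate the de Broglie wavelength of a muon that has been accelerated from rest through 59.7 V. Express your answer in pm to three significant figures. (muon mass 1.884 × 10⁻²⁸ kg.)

λ = 11.0 pm

KE = eV = 1.602 × 10⁻¹⁹ × 59.70 = 9.564 × 10⁻¹⁸ J.
p = √(2mKE) = √(2 × 1.884 × 10⁻²⁸ × 9.564 × 10⁻¹⁸) = 6.003 × 10⁻²³ kg·m/s.
λ = h/p = 6.626 × 10⁻³⁴ / 6.003 × 10⁻²³ = 1.10 × 10⁻¹¹ m = 11.0 pm.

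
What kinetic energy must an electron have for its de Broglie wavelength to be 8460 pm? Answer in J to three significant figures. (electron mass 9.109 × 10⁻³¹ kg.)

p = h/λ = 6.626 × 10⁻³⁴ / 8.460 × 10⁻⁹ = 7.832 × 10⁻²⁶ kg·m/s.
KE = p²/(2m) = (7.832 × 10⁻²⁶)² / (2 × 9.109 × 10⁻³¹) = 3.367 × 10⁻²¹ J = 3.37 × 10⁻²¹ J.

KE = 3.37 × 10⁻²¹ J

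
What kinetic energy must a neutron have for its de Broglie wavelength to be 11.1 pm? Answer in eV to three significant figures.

p = h/λ = 6.626 × 10⁻³⁴ / 1.110 × 10⁻¹¹ = 5.969 × 10⁻²³ kg·m/s.
KE = p²/(2m) = (5.969 × 10⁻²³)² / (2 × 1.675 × 10⁻²⁷) = 1.064 × 10⁻¹⁸ J = 6.64 eV.

KE = 6.64 eV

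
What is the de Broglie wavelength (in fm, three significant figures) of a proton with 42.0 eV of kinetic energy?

KE = 42.0 eV = 6.728 × 10⁻¹⁸ J.
p = √(2mKE) = √(2 × 1.673 × 10⁻²⁷ × 6.728 × 10⁻¹⁸) = 1.500 × 10⁻²² kg·m/s.
λ = h/p = 6.626 × 10⁻³⁴ / 1.500 × 10⁻²² = 4.42 × 10⁻¹² m = 4420 fm.

λ = 4420 fm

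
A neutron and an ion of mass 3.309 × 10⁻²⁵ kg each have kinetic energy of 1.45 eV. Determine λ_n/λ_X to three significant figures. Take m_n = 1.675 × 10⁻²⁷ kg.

λ_n/λ_X = 14.1

At fixed KE, p = √(2mKE) so λ = h/p ∝ 1/√m.
λ_n/λ_X = √(m_X/m_n) = √(3.309 × 10⁻²⁵/1.675 × 10⁻²⁷) = √(197.6) = 14.1.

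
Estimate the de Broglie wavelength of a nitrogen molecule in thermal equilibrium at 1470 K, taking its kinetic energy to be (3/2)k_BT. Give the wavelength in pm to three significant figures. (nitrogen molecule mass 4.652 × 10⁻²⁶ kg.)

λ = 12.4 pm

KE = (3/2)k_BT = 1.5 × 1.381 × 10⁻²³ × 1470 = 3.045 × 10⁻²⁰ J.
p = √(2mKE) = √(2 × 4.652 × 10⁻²⁶ × 3.045 × 10⁻²⁰) = 5.323 × 10⁻²³ kg·m/s.
λ = h/p = 1.24 × 10⁻¹¹ m = 12.4 pm.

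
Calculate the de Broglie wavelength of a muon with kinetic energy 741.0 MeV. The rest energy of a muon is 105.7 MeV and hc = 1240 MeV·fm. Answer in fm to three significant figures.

Total energy E = KE + m₀c² = 741.0 + 105.7 = 846.7 MeV.
(pc)² = E² − (m₀c²)² = (846.7)² − (105.7)² = 7.057 × 10⁵ MeV², so pc = 840.1 MeV.
λ = hc/(pc) = 1240 MeV·fm / 840.1 MeV = 1.48 fm.

λ = 1.48 fm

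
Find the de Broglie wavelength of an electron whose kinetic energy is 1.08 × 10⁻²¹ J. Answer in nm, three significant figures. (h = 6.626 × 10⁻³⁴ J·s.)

λ = 14.9 nm

p = √(2mKE) = √(2 × 9.109 × 10⁻³¹ × 1.080 × 10⁻²¹) = 4.436 × 10⁻²⁶ kg·m/s.
λ = h/p = 6.626 × 10⁻³⁴ / 4.436 × 10⁻²⁶ = 1.49 × 10⁻⁸ m = 14.9 nm.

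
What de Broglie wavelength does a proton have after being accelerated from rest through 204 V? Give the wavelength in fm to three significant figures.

KE = eV = 1.602 × 10⁻¹⁹ × 204.0 = 3.268 × 10⁻¹⁷ J.
p = √(2mKE) = √(2 × 1.673 × 10⁻²⁷ × 3.268 × 10⁻¹⁷) = 3.307 × 10⁻²² kg·m/s.
λ = h/p = 6.626 × 10⁻³⁴ / 3.307 × 10⁻²² = 2.00 × 10⁻¹² m = 2000 fm.

λ = 2000 fm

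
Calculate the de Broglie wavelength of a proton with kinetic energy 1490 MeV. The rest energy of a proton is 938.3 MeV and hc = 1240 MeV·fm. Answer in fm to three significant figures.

λ = 0.554 fm

Total energy E = KE + m₀c² = 1490 + 938.3 = 2428.3 MeV.
(pc)² = E² − (m₀c²)² = (2428.3)² − (938.3)² = 5.016 × 10⁶ MeV², so pc = 2240 MeV.
λ = hc/(pc) = 1240 MeV·fm / 2240 MeV = 0.554 fm.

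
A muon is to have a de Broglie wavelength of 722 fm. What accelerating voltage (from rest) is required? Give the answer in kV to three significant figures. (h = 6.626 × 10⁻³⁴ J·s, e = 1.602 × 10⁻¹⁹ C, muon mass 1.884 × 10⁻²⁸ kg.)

p = h/λ = 6.626 × 10⁻³⁴ / 7.220 × 10⁻¹³ = 9.177 × 10⁻²² kg·m/s.
KE = p²/(2m) = 2.235 × 10⁻¹⁵ J.
V = KE/e = 2.235 × 10⁻¹⁵ / (1.602 × 10⁻¹⁹) = 14.0 kV.

V = 14.0 kV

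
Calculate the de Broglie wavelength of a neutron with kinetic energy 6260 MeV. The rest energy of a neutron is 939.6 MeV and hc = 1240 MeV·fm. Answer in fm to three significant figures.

Total energy E = KE + m₀c² = 6260 + 939.6 = 7199.6 MeV.
(pc)² = E² − (m₀c²)² = (7199.6)² − (939.6)² = 5.095 × 10⁷ MeV², so pc = 7138 MeV.
λ = hc/(pc) = 1240 MeV·fm / 7138 MeV = 0.174 fm.

λ = 0.174 fm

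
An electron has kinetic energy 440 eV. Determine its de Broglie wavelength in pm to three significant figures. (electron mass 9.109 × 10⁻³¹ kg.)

λ = 58.5 pm

KE = 440 eV = 7.049 × 10⁻¹⁷ J.
p = √(2mKE) = √(2 × 9.109 × 10⁻³¹ × 7.049 × 10⁻¹⁷) = 1.133 × 10⁻²³ kg·m/s.
λ = h/p = 6.626 × 10⁻³⁴ / 1.133 × 10⁻²³ = 5.85 × 10⁻¹¹ m = 58.5 pm.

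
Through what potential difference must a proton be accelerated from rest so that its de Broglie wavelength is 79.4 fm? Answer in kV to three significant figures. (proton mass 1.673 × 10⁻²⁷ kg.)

V = 130 kV

p = h/λ = 6.626 × 10⁻³⁴ / 7.940 × 10⁻¹⁴ = 8.345 × 10⁻²¹ kg·m/s.
KE = p²/(2m) = 2.081 × 10⁻¹⁴ J.
V = KE/e = 2.081 × 10⁻¹⁴ / (1.602 × 10⁻¹⁹) = 130 kV.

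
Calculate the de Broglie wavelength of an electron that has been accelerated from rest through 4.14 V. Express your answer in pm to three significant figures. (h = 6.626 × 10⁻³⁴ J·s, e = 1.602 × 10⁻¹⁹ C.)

λ = 603 pm

KE = eV = 1.602 × 10⁻¹⁹ × 4.140 = 6.632 × 10⁻¹⁹ J.
p = √(2mKE) = √(2 × 9.109 × 10⁻³¹ × 6.632 × 10⁻¹⁹) = 1.099 × 10⁻²⁴ kg·m/s.
λ = h/p = 6.626 × 10⁻³⁴ / 1.099 × 10⁻²⁴ = 6.03 × 10⁻¹⁰ m = 603 pm.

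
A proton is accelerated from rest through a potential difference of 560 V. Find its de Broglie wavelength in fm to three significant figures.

KE = eV = 1.602 × 10⁻¹⁹ × 560.0 = 8.971 × 10⁻¹⁷ J.
p = √(2mKE) = √(2 × 1.673 × 10⁻²⁷ × 8.971 × 10⁻¹⁷) = 5.479 × 10⁻²² kg·m/s.
λ = h/p = 6.626 × 10⁻³⁴ / 5.479 × 10⁻²² = 1.21 × 10⁻¹² m = 1210 fm.

λ = 1210 fm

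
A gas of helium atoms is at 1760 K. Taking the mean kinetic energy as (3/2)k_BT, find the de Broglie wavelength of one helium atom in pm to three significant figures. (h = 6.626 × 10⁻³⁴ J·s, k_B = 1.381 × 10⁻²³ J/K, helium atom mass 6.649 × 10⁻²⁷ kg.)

KE = (3/2)k_BT = 1.5 × 1.381 × 10⁻²³ × 1760 = 3.646 × 10⁻²⁰ J.
p = √(2mKE) = √(2 × 6.649 × 10⁻²⁷ × 3.646 × 10⁻²⁰) = 2.202 × 10⁻²³ kg·m/s.
λ = h/p = 3.01 × 10⁻¹¹ m = 30.1 pm.

λ = 30.1 pm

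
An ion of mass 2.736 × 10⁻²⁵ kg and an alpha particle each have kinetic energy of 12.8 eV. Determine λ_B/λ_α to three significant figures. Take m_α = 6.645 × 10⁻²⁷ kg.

λ_B/λ_α = 0.156

At fixed KE, p = √(2mKE) so λ = h/p ∝ 1/√m.
λ_B/λ_α = √(m_α/m_B) = √(6.645 × 10⁻²⁷/2.736 × 10⁻²⁵) = √(0.02429) = 0.156.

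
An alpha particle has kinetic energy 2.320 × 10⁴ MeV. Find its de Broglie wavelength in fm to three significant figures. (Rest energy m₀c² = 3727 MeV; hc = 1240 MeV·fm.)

Total energy E = KE + m₀c² = 2.320 × 10⁴ + 3727 = 26927 MeV.
(pc)² = E² − (m₀c²)² = (26927)² − (3727)² = 7.112 × 10⁸ MeV², so pc = 2.667 × 10⁴ MeV.
λ = hc/(pc) = 1240 MeV·fm / 2.667 × 10⁴ MeV = 0.0465 fm.

λ = 0.0465 fm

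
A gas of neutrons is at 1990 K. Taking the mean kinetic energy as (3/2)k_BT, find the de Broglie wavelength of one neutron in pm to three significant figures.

λ = 56.4 pm

KE = (3/2)k_BT = 1.5 × 1.381 × 10⁻²³ × 1990 = 4.122 × 10⁻²⁰ J.
p = √(2mKE) = √(2 × 1.675 × 10⁻²⁷ × 4.122 × 10⁻²⁰) = 1.175 × 10⁻²³ kg·m/s.
λ = h/p = 5.64 × 10⁻¹¹ m = 56.4 pm.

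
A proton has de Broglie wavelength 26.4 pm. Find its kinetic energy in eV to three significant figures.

p = h/λ = 6.626 × 10⁻³⁴ / 2.640 × 10⁻¹¹ = 2.510 × 10⁻²³ kg·m/s.
KE = p²/(2m) = (2.510 × 10⁻²³)² / (2 × 1.673 × 10⁻²⁷) = 1.883 × 10⁻¹⁹ J = 1.18 eV.

KE = 1.18 eV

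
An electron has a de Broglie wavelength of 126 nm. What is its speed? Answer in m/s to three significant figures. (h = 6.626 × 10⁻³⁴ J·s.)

p = h/λ = 6.626 × 10⁻³⁴ / 1.260 × 10⁻⁷ = 5.259 × 10⁻²⁷ kg·m/s.
v = p/m = 5.259 × 10⁻²⁷ / 9.109 × 10⁻³¹ = 5.77 × 10³ m/s = 5770 m/s.

v = 5770 m/s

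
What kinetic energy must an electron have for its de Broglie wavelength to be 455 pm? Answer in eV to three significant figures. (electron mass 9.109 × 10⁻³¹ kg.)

KE = 7.27 eV

p = h/λ = 6.626 × 10⁻³⁴ / 4.550 × 10⁻¹⁰ = 1.456 × 10⁻²⁴ kg·m/s.
KE = p²/(2m) = (1.456 × 10⁻²⁴)² / (2 × 9.109 × 10⁻³¹) = 1.164 × 10⁻¹⁸ J = 7.27 eV.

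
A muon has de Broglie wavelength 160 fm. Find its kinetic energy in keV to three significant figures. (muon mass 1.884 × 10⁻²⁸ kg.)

KE = 284 keV

p = h/λ = 6.626 × 10⁻³⁴ / 1.600 × 10⁻¹³ = 4.141 × 10⁻²¹ kg·m/s.
KE = p²/(2m) = (4.141 × 10⁻²¹)² / (2 × 1.884 × 10⁻²⁸) = 4.551 × 10⁻¹⁴ J = 284 keV.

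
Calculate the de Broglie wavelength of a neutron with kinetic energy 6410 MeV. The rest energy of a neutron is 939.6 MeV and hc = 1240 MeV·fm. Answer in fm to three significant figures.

λ = 0.170 fm

Total energy E = KE + m₀c² = 6410 + 939.6 = 7349.6 MeV.
(pc)² = E² − (m₀c²)² = (7349.6)² − (939.6)² = 5.313 × 10⁷ MeV², so pc = 7289 MeV.
λ = hc/(pc) = 1240 MeV·fm / 7289 MeV = 0.170 fm.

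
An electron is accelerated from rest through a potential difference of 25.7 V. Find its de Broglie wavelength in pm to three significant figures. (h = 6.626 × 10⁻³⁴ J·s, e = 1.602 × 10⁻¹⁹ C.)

λ = 242 pm

KE = eV = 1.602 × 10⁻¹⁹ × 25.70 = 4.117 × 10⁻¹⁸ J.
p = √(2mKE) = √(2 × 9.109 × 10⁻³¹ × 4.117 × 10⁻¹⁸) = 2.739 × 10⁻²⁴ kg·m/s.
λ = h/p = 6.626 × 10⁻³⁴ / 2.739 × 10⁻²⁴ = 2.42 × 10⁻¹⁰ m = 242 pm.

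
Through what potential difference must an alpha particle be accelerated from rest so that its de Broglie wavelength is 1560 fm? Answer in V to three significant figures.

V = 42.4 V

p = h/λ = 6.626 × 10⁻³⁴ / 1.560 × 10⁻¹² = 4.247 × 10⁻²² kg·m/s.
KE = p²/(2m) = 1.357 × 10⁻¹⁷ J.
V = KE/2e = 1.357 × 10⁻¹⁷ / (2 × 1.602 × 10⁻¹⁹) = 42.4 V.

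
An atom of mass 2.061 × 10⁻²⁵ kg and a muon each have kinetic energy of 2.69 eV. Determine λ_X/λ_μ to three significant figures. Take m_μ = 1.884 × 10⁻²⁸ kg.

λ_X/λ_μ = 0.0302

At fixed KE, p = √(2mKE) so λ = h/p ∝ 1/√m.
λ_X/λ_μ = √(m_μ/m_X) = √(1.884 × 10⁻²⁸/2.061 × 10⁻²⁵) = √(9.141 × 10⁻⁴) = 0.0302.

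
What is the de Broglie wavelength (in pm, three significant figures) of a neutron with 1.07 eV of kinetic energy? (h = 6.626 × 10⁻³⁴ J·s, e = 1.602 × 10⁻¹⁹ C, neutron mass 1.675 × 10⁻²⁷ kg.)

KE = 1.07 eV = 1.714 × 10⁻¹⁹ J.
p = √(2mKE) = √(2 × 1.675 × 10⁻²⁷ × 1.714 × 10⁻¹⁹) = 2.396 × 10⁻²³ kg·m/s.
λ = h/p = 6.626 × 10⁻³⁴ / 2.396 × 10⁻²³ = 2.77 × 10⁻¹¹ m = 27.7 pm.

λ = 27.7 pm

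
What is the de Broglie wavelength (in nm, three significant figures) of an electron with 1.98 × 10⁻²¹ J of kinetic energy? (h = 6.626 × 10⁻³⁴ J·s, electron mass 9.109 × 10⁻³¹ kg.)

λ = 11.0 nm

p = √(2mKE) = √(2 × 9.109 × 10⁻³¹ × 1.980 × 10⁻²¹) = 6.006 × 10⁻²⁶ kg·m/s.
λ = h/p = 6.626 × 10⁻³⁴ / 6.006 × 10⁻²⁶ = 1.10 × 10⁻⁸ m = 11.0 nm.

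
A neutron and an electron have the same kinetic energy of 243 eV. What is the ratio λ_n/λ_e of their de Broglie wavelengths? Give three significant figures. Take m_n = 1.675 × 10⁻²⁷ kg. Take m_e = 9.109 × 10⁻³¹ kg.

At fixed KE, p = √(2mKE) so λ = h/p ∝ 1/√m.
λ_n/λ_e = √(m_e/m_n) = √(9.109 × 10⁻³¹/1.675 × 10⁻²⁷) = √(5.438 × 10⁻⁴) = 0.0233.

λ_n/λ_e = 0.0233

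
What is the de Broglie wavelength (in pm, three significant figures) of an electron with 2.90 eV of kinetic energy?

KE = 2.90 eV = 4.646 × 10⁻¹⁹ J.
p = √(2mKE) = √(2 × 9.109 × 10⁻³¹ × 4.646 × 10⁻¹⁹) = 9.200 × 10⁻²⁵ kg·m/s.
λ = h/p = 6.626 × 10⁻³⁴ / 9.200 × 10⁻²⁵ = 7.20 × 10⁻¹⁰ m = 720 pm.

λ = 720 pm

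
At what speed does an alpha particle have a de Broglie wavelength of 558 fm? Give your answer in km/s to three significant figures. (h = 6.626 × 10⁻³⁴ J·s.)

p = h/λ = 6.626 × 10⁻³⁴ / 5.580 × 10⁻¹³ = 1.187 × 10⁻²¹ kg·m/s.
v = p/m = 1.187 × 10⁻²¹ / 6.645 × 10⁻²⁷ = 1.79 × 10⁵ m/s = 179 km/s.

v = 179 km/s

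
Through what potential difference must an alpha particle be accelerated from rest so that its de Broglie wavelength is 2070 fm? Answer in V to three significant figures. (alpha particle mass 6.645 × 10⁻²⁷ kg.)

V = 24.1 V

p = h/λ = 6.626 × 10⁻³⁴ / 2.070 × 10⁻¹² = 3.201 × 10⁻²² kg·m/s.
KE = p²/(2m) = 7.710 × 10⁻¹⁸ J.
V = KE/2e = 7.710 × 10⁻¹⁸ / (2 × 1.602 × 10⁻¹⁹) = 24.1 V.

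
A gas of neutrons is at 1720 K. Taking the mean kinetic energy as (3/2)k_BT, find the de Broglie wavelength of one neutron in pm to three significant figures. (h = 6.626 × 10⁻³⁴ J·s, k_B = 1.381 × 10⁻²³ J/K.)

KE = (3/2)k_BT = 1.5 × 1.381 × 10⁻²³ × 1720 = 3.563 × 10⁻²⁰ J.
p = √(2mKE) = √(2 × 1.675 × 10⁻²⁷ × 3.563 × 10⁻²⁰) = 1.093 × 10⁻²³ kg·m/s.
λ = h/p = 6.06 × 10⁻¹¹ m = 60.6 pm.

λ = 60.6 pm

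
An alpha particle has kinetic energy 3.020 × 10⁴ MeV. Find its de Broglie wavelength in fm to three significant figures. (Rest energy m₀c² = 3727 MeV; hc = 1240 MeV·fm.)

λ = 0.0368 fm

Total energy E = KE + m₀c² = 3.020 × 10⁴ + 3727 = 33927 MeV.
(pc)² = E² − (m₀c²)² = (33927)² − (3727)² = 1.137 × 10⁹ MeV², so pc = 3.372 × 10⁴ MeV.
λ = hc/(pc) = 1240 MeV·fm / 3.372 × 10⁴ MeV = 0.0368 fm.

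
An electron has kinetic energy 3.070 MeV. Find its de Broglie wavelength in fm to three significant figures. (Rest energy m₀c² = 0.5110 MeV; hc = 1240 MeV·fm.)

λ = 350 fm

Total energy E = KE + m₀c² = 3.070 + 0.5110 = 3.5810 MeV.
(pc)² = E² − (m₀c²)² = (3.5810)² − (0.5110)² = 12.56 MeV², so pc = 3.544 MeV.
λ = hc/(pc) = 1240 MeV·fm / 3.544 MeV = 350 fm.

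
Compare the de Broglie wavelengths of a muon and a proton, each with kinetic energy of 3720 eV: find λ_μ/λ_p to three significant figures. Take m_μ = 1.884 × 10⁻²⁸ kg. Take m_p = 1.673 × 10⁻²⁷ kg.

At fixed KE, p = √(2mKE) so λ = h/p ∝ 1/√m.
λ_μ/λ_p = √(m_p/m_μ) = √(1.673 × 10⁻²⁷/1.884 × 10⁻²⁸) = √(8.880) = 2.98.

λ_μ/λ_p = 2.98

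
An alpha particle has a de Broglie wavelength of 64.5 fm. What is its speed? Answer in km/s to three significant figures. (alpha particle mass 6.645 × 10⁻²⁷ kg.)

p = h/λ = 6.626 × 10⁻³⁴ / 6.450 × 10⁻¹⁴ = 1.027 × 10⁻²⁰ kg·m/s.
v = p/m = 1.027 × 10⁻²⁰ / 6.645 × 10⁻²⁷ = 1.55 × 10⁶ m/s = 1550 km/s.

v = 1550 km/s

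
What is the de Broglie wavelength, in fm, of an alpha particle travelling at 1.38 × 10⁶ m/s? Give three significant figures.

p = mv = 6.645 × 10⁻²⁷ × 1.38 × 10⁶ = 9.170 × 10⁻²¹ kg·m/s.
λ = h/p = 6.626 × 10⁻³⁴ / 9.170 × 10⁻²¹ = 7.23 × 10⁻¹⁴ m = 72.3 fm.

λ = 72.3 fm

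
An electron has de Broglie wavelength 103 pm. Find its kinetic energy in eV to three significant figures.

KE = 142 eV

p = h/λ = 6.626 × 10⁻³⁴ / 1.030 × 10⁻¹⁰ = 6.433 × 10⁻²⁴ kg·m/s.
KE = p²/(2m) = (6.433 × 10⁻²⁴)² / (2 × 9.109 × 10⁻³¹) = 2.272 × 10⁻¹⁷ J = 142 eV.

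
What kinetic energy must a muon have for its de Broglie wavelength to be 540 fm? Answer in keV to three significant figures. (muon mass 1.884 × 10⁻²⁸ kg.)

p = h/λ = 6.626 × 10⁻³⁴ / 5.400 × 10⁻¹³ = 1.227 × 10⁻²¹ kg·m/s.
KE = p²/(2m) = (1.227 × 10⁻²¹)² / (2 × 1.884 × 10⁻²⁸) = 3.996 × 10⁻¹⁵ J = 24.9 keV.

KE = 24.9 keV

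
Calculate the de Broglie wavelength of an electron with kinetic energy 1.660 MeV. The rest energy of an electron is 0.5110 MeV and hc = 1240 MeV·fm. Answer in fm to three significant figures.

Total energy E = KE + m₀c² = 1.660 + 0.5110 = 2.1710 MeV.
(pc)² = E² − (m₀c²)² = (2.1710)² − (0.5110)² = 4.452 MeV², so pc = 2.110 MeV.
λ = hc/(pc) = 1240 MeV·fm / 2.110 MeV = 588 fm.

λ = 588 fm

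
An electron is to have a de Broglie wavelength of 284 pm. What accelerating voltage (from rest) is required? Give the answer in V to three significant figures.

p = h/λ = 6.626 × 10⁻³⁴ / 2.840 × 10⁻¹⁰ = 2.333 × 10⁻²⁴ kg·m/s.
KE = p²/(2m) = 2.988 × 10⁻¹⁸ J.
V = KE/e = 2.988 × 10⁻¹⁸ / (1.602 × 10⁻¹⁹) = 18.7 V.

V = 18.7 V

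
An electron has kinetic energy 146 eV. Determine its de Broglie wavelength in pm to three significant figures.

KE = 146 eV = 2.339 × 10⁻¹⁷ J.
p = √(2mKE) = √(2 × 9.109 × 10⁻³¹ × 2.339 × 10⁻¹⁷) = 6.528 × 10⁻²⁴ kg·m/s.
λ = h/p = 6.626 × 10⁻³⁴ / 6.528 × 10⁻²⁴ = 1.02 × 10⁻¹⁰ m = 102 pm.

λ = 102 pm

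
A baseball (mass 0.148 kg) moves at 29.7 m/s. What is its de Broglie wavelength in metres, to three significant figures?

p = mv = 0.148 × 29.7 = 4.396 kg·m/s.
λ = h/p = 6.626 × 10⁻³⁴ / 4.396 = 1.51 × 10⁻³⁴ m.

λ = 1.51 × 10⁻³⁴ m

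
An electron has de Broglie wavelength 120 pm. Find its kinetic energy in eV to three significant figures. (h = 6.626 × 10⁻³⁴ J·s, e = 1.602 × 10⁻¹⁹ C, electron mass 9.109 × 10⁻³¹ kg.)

KE = 104 eV

p = h/λ = 6.626 × 10⁻³⁴ / 1.200 × 10⁻¹⁰ = 5.522 × 10⁻²⁴ kg·m/s.
KE = p²/(2m) = (5.522 × 10⁻²⁴)² / (2 × 9.109 × 10⁻³¹) = 1.674 × 10⁻¹⁷ J = 104 eV.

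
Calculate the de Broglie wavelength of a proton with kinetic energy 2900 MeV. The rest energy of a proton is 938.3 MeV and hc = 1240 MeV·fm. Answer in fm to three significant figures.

λ = 0.333 fm

Total energy E = KE + m₀c² = 2900 + 938.3 = 3838.3 MeV.
(pc)² = E² − (m₀c²)² = (3838.3)² − (938.3)² = 1.385 × 10⁷ MeV², so pc = 3722 MeV.
λ = hc/(pc) = 1240 MeV·fm / 3722 MeV = 0.333 fm.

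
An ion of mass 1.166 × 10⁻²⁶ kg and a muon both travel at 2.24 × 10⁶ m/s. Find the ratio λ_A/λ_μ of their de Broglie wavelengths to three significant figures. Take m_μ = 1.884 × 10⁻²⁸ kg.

λ_A/λ_μ = 0.0162

At fixed v, p = mv so λ = h/(mv) ∝ 1/m.
λ_A/λ_μ = m_μ/m_A = 1.884 × 10⁻²⁸/1.166 × 10⁻²⁶ = 0.0162.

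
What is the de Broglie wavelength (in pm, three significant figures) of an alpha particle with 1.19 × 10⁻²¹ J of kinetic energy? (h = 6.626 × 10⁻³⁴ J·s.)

λ = 167 pm

p = √(2mKE) = √(2 × 6.645 × 10⁻²⁷ × 1.190 × 10⁻²¹) = 3.977 × 10⁻²⁴ kg·m/s.
λ = h/p = 6.626 × 10⁻³⁴ / 3.977 × 10⁻²⁴ = 1.67 × 10⁻¹⁰ m = 167 pm.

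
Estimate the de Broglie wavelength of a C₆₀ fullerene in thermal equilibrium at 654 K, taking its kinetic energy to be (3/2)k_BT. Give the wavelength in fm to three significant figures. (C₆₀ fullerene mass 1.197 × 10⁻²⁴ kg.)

λ = 3680 fm

KE = (3/2)k_BT = 1.5 × 1.381 × 10⁻²³ × 654 = 1.355 × 10⁻²⁰ J.
p = √(2mKE) = √(2 × 1.197 × 10⁻²⁴ × 1.355 × 10⁻²⁰) = 1.801 × 10⁻²² kg·m/s.
λ = h/p = 3.68 × 10⁻¹² m = 3680 fm.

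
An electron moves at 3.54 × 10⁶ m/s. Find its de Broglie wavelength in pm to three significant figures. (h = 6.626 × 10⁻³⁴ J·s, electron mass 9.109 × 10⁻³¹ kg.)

λ = 205 pm

p = mv = 9.109 × 10⁻³¹ × 3.54 × 10⁶ = 3.225 × 10⁻²⁴ kg·m/s.
λ = h/p = 6.626 × 10⁻³⁴ / 3.225 × 10⁻²⁴ = 2.05 × 10⁻¹⁰ m = 205 pm.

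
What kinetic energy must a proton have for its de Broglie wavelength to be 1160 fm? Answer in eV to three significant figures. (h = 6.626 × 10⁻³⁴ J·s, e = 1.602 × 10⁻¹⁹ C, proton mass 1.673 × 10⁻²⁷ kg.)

p = h/λ = 6.626 × 10⁻³⁴ / 1.160 × 10⁻¹² = 5.712 × 10⁻²² kg·m/s.
KE = p²/(2m) = (5.712 × 10⁻²²)² / (2 × 1.673 × 10⁻²⁷) = 9.751 × 10⁻¹⁷ J = 609 eV.

KE = 609 eV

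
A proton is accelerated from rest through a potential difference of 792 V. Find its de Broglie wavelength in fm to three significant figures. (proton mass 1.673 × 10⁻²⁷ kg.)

λ = 1020 fm

KE = eV = 1.602 × 10⁻¹⁹ × 792.0 = 1.269 × 10⁻¹⁶ J.
p = √(2mKE) = √(2 × 1.673 × 10⁻²⁷ × 1.269 × 10⁻¹⁶) = 6.516 × 10⁻²² kg·m/s.
λ = h/p = 6.626 × 10⁻³⁴ / 6.516 × 10⁻²² = 1.02 × 10⁻¹² m = 1020 fm.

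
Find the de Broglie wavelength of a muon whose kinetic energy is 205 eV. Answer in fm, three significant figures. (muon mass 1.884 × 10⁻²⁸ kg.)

KE = 205 eV = 3.284 × 10⁻¹⁷ J.
p = √(2mKE) = √(2 × 1.884 × 10⁻²⁸ × 3.284 × 10⁻¹⁷) = 1.112 × 10⁻²² kg·m/s.
λ = h/p = 6.626 × 10⁻³⁴ / 1.112 × 10⁻²² = 5.96 × 10⁻¹² m = 5960 fm.

λ = 5960 fm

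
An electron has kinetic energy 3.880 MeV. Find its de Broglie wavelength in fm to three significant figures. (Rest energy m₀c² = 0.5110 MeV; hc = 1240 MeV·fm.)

Total energy E = KE + m₀c² = 3.880 + 0.5110 = 4.3910 MeV.
(pc)² = E² − (m₀c²)² = (4.3910)² − (0.5110)² = 19.02 MeV², so pc = 4.361 MeV.
λ = hc/(pc) = 1240 MeV·fm / 4.361 MeV = 284 fm.

λ = 284 fm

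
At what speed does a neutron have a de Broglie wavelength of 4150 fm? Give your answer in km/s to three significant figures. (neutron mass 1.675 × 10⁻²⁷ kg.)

v = 95.3 km/s

p = h/λ = 6.626 × 10⁻³⁴ / 4.150 × 10⁻¹² = 1.597 × 10⁻²² kg·m/s.
v = p/m = 1.597 × 10⁻²² / 1.675 × 10⁻²⁷ = 9.53 × 10⁴ m/s = 95.3 km/s.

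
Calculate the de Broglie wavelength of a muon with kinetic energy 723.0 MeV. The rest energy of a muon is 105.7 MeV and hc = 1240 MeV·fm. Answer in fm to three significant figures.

Total energy E = KE + m₀c² = 723.0 + 105.7 = 828.7 MeV.
(pc)² = E² − (m₀c²)² = (828.7)² − (105.7)² = 6.756 × 10⁵ MeV², so pc = 821.9 MeV.
λ = hc/(pc) = 1240 MeV·fm / 821.9 MeV = 1.51 fm.

λ = 1.51 fm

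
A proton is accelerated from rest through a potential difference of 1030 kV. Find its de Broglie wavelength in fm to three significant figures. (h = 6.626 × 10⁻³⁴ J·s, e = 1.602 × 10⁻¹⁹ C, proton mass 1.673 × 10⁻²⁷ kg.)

KE = eV = 1.602 × 10⁻¹⁹ × 1.030 × 10⁶ = 1.650 × 10⁻¹³ J.
p = √(2mKE) = √(2 × 1.673 × 10⁻²⁷ × 1.650 × 10⁻¹³) = 2.350 × 10⁻²⁰ kg·m/s.
λ = h/p = 6.626 × 10⁻³⁴ / 2.350 × 10⁻²⁰ = 2.82 × 10⁻¹⁴ m = 28.2 fm.

λ = 28.2 fm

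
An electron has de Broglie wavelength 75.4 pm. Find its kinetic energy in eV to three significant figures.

KE = 265 eV

p = h/λ = 6.626 × 10⁻³⁴ / 7.540 × 10⁻¹¹ = 8.788 × 10⁻²⁴ kg·m/s.
KE = p²/(2m) = (8.788 × 10⁻²⁴)² / (2 × 9.109 × 10⁻³¹) = 4.239 × 10⁻¹⁷ J = 265 eV.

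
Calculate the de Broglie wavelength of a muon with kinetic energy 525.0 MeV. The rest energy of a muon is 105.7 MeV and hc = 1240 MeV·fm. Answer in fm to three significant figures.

λ = 1.99 fm

Total energy E = KE + m₀c² = 525.0 + 105.7 = 630.7 MeV.
(pc)² = E² − (m₀c²)² = (630.7)² − (105.7)² = 3.866 × 10⁵ MeV², so pc = 621.8 MeV.
λ = hc/(pc) = 1240 MeV·fm / 621.8 MeV = 1.99 fm.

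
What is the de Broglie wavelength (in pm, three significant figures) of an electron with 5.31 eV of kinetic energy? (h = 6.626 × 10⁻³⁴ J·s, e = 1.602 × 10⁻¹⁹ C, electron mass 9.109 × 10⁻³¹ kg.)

λ = 532 pm

KE = 5.31 eV = 8.507 × 10⁻¹⁹ J.
p = √(2mKE) = √(2 × 9.109 × 10⁻³¹ × 8.507 × 10⁻¹⁹) = 1.245 × 10⁻²⁴ kg·m/s.
λ = h/p = 6.626 × 10⁻³⁴ / 1.245 × 10⁻²⁴ = 5.32 × 10⁻¹⁰ m = 532 pm.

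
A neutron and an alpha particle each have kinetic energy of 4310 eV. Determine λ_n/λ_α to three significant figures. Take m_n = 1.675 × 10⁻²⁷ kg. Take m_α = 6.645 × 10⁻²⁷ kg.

λ_n/λ_α = 1.99

At fixed KE, p = √(2mKE) so λ = h/p ∝ 1/√m.
λ_n/λ_α = √(m_α/m_n) = √(6.645 × 10⁻²⁷/1.675 × 10⁻²⁷) = √(3.967) = 1.99.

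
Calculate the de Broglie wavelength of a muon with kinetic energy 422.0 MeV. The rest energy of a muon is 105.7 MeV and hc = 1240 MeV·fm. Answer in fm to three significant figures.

λ = 2.40 fm

Total energy E = KE + m₀c² = 422.0 + 105.7 = 527.7 MeV.
(pc)² = E² − (m₀c²)² = (527.7)² − (105.7)² = 2.673 × 10⁵ MeV², so pc = 517.0 MeV.
λ = hc/(pc) = 1240 MeV·fm / 517.0 MeV = 2.40 fm.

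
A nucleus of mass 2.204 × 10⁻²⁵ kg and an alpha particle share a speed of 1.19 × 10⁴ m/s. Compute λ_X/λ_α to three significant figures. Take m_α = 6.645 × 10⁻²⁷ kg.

λ_X/λ_α = 0.0301

At fixed v, p = mv so λ = h/(mv) ∝ 1/m.
λ_X/λ_α = m_α/m_X = 6.645 × 10⁻²⁷/2.204 × 10⁻²⁵ = 0.0301.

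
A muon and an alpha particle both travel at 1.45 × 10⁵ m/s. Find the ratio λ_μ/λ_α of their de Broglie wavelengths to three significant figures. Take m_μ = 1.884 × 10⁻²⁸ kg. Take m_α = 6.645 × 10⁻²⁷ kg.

λ_μ/λ_α = 35.3

At fixed v, p = mv so λ = h/(mv) ∝ 1/m.
λ_μ/λ_α = m_α/m_μ = 6.645 × 10⁻²⁷/1.884 × 10⁻²⁸ = 35.3.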